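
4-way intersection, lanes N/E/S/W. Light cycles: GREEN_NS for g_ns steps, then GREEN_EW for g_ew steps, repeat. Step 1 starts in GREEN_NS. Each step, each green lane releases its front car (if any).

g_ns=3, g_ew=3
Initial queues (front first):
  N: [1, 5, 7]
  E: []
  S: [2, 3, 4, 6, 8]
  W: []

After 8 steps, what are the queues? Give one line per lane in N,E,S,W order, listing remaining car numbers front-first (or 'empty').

Step 1 [NS]: N:car1-GO,E:wait,S:car2-GO,W:wait | queues: N=2 E=0 S=4 W=0
Step 2 [NS]: N:car5-GO,E:wait,S:car3-GO,W:wait | queues: N=1 E=0 S=3 W=0
Step 3 [NS]: N:car7-GO,E:wait,S:car4-GO,W:wait | queues: N=0 E=0 S=2 W=0
Step 4 [EW]: N:wait,E:empty,S:wait,W:empty | queues: N=0 E=0 S=2 W=0
Step 5 [EW]: N:wait,E:empty,S:wait,W:empty | queues: N=0 E=0 S=2 W=0
Step 6 [EW]: N:wait,E:empty,S:wait,W:empty | queues: N=0 E=0 S=2 W=0
Step 7 [NS]: N:empty,E:wait,S:car6-GO,W:wait | queues: N=0 E=0 S=1 W=0
Step 8 [NS]: N:empty,E:wait,S:car8-GO,W:wait | queues: N=0 E=0 S=0 W=0

N: empty
E: empty
S: empty
W: empty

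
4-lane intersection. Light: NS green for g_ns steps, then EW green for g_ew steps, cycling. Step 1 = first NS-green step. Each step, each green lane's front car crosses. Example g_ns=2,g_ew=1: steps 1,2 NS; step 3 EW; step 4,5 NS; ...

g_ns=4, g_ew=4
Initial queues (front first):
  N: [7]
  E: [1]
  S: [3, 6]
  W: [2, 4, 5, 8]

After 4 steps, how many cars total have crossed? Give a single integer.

Answer: 3

Derivation:
Step 1 [NS]: N:car7-GO,E:wait,S:car3-GO,W:wait | queues: N=0 E=1 S=1 W=4
Step 2 [NS]: N:empty,E:wait,S:car6-GO,W:wait | queues: N=0 E=1 S=0 W=4
Step 3 [NS]: N:empty,E:wait,S:empty,W:wait | queues: N=0 E=1 S=0 W=4
Step 4 [NS]: N:empty,E:wait,S:empty,W:wait | queues: N=0 E=1 S=0 W=4
Cars crossed by step 4: 3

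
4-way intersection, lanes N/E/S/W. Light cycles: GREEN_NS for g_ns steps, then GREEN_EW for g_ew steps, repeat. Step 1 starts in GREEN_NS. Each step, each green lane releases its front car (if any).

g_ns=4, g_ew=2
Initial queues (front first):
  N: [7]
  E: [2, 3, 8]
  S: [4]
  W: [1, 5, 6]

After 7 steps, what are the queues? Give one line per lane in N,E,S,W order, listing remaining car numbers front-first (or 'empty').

Step 1 [NS]: N:car7-GO,E:wait,S:car4-GO,W:wait | queues: N=0 E=3 S=0 W=3
Step 2 [NS]: N:empty,E:wait,S:empty,W:wait | queues: N=0 E=3 S=0 W=3
Step 3 [NS]: N:empty,E:wait,S:empty,W:wait | queues: N=0 E=3 S=0 W=3
Step 4 [NS]: N:empty,E:wait,S:empty,W:wait | queues: N=0 E=3 S=0 W=3
Step 5 [EW]: N:wait,E:car2-GO,S:wait,W:car1-GO | queues: N=0 E=2 S=0 W=2
Step 6 [EW]: N:wait,E:car3-GO,S:wait,W:car5-GO | queues: N=0 E=1 S=0 W=1
Step 7 [NS]: N:empty,E:wait,S:empty,W:wait | queues: N=0 E=1 S=0 W=1

N: empty
E: 8
S: empty
W: 6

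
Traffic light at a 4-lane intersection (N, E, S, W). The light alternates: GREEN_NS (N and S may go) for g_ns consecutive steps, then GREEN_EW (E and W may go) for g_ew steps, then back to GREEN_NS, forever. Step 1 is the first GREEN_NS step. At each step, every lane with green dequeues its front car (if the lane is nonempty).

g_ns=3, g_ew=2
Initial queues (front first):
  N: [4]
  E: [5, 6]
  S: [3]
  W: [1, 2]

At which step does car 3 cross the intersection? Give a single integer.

Step 1 [NS]: N:car4-GO,E:wait,S:car3-GO,W:wait | queues: N=0 E=2 S=0 W=2
Step 2 [NS]: N:empty,E:wait,S:empty,W:wait | queues: N=0 E=2 S=0 W=2
Step 3 [NS]: N:empty,E:wait,S:empty,W:wait | queues: N=0 E=2 S=0 W=2
Step 4 [EW]: N:wait,E:car5-GO,S:wait,W:car1-GO | queues: N=0 E=1 S=0 W=1
Step 5 [EW]: N:wait,E:car6-GO,S:wait,W:car2-GO | queues: N=0 E=0 S=0 W=0
Car 3 crosses at step 1

1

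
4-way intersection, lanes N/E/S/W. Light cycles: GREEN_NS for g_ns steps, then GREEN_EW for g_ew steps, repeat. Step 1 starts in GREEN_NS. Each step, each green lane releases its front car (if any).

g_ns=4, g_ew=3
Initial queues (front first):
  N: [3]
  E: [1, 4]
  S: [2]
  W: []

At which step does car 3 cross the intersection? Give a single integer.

Step 1 [NS]: N:car3-GO,E:wait,S:car2-GO,W:wait | queues: N=0 E=2 S=0 W=0
Step 2 [NS]: N:empty,E:wait,S:empty,W:wait | queues: N=0 E=2 S=0 W=0
Step 3 [NS]: N:empty,E:wait,S:empty,W:wait | queues: N=0 E=2 S=0 W=0
Step 4 [NS]: N:empty,E:wait,S:empty,W:wait | queues: N=0 E=2 S=0 W=0
Step 5 [EW]: N:wait,E:car1-GO,S:wait,W:empty | queues: N=0 E=1 S=0 W=0
Step 6 [EW]: N:wait,E:car4-GO,S:wait,W:empty | queues: N=0 E=0 S=0 W=0
Car 3 crosses at step 1

1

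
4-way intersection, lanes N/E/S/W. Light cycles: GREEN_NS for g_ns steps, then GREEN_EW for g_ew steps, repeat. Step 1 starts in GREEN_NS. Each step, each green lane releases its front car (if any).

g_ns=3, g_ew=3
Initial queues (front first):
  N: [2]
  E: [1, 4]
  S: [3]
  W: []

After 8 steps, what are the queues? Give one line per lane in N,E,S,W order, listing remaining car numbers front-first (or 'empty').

Step 1 [NS]: N:car2-GO,E:wait,S:car3-GO,W:wait | queues: N=0 E=2 S=0 W=0
Step 2 [NS]: N:empty,E:wait,S:empty,W:wait | queues: N=0 E=2 S=0 W=0
Step 3 [NS]: N:empty,E:wait,S:empty,W:wait | queues: N=0 E=2 S=0 W=0
Step 4 [EW]: N:wait,E:car1-GO,S:wait,W:empty | queues: N=0 E=1 S=0 W=0
Step 5 [EW]: N:wait,E:car4-GO,S:wait,W:empty | queues: N=0 E=0 S=0 W=0

N: empty
E: empty
S: empty
W: empty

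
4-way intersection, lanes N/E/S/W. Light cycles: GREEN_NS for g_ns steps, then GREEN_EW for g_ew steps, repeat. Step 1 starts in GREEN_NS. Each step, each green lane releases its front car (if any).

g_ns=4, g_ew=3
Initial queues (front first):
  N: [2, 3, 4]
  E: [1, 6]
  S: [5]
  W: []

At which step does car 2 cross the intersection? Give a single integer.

Step 1 [NS]: N:car2-GO,E:wait,S:car5-GO,W:wait | queues: N=2 E=2 S=0 W=0
Step 2 [NS]: N:car3-GO,E:wait,S:empty,W:wait | queues: N=1 E=2 S=0 W=0
Step 3 [NS]: N:car4-GO,E:wait,S:empty,W:wait | queues: N=0 E=2 S=0 W=0
Step 4 [NS]: N:empty,E:wait,S:empty,W:wait | queues: N=0 E=2 S=0 W=0
Step 5 [EW]: N:wait,E:car1-GO,S:wait,W:empty | queues: N=0 E=1 S=0 W=0
Step 6 [EW]: N:wait,E:car6-GO,S:wait,W:empty | queues: N=0 E=0 S=0 W=0
Car 2 crosses at step 1

1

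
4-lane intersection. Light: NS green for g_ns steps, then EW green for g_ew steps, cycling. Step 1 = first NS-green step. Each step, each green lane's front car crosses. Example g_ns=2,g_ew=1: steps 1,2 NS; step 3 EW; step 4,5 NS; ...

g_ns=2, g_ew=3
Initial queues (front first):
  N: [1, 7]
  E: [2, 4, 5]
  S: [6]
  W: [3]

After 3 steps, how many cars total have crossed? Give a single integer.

Step 1 [NS]: N:car1-GO,E:wait,S:car6-GO,W:wait | queues: N=1 E=3 S=0 W=1
Step 2 [NS]: N:car7-GO,E:wait,S:empty,W:wait | queues: N=0 E=3 S=0 W=1
Step 3 [EW]: N:wait,E:car2-GO,S:wait,W:car3-GO | queues: N=0 E=2 S=0 W=0
Cars crossed by step 3: 5

Answer: 5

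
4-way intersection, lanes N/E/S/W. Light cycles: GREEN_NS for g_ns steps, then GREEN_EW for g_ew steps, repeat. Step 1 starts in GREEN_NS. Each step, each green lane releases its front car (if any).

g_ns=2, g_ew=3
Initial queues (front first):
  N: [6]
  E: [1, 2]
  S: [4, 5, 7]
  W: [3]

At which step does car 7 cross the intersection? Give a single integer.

Step 1 [NS]: N:car6-GO,E:wait,S:car4-GO,W:wait | queues: N=0 E=2 S=2 W=1
Step 2 [NS]: N:empty,E:wait,S:car5-GO,W:wait | queues: N=0 E=2 S=1 W=1
Step 3 [EW]: N:wait,E:car1-GO,S:wait,W:car3-GO | queues: N=0 E=1 S=1 W=0
Step 4 [EW]: N:wait,E:car2-GO,S:wait,W:empty | queues: N=0 E=0 S=1 W=0
Step 5 [EW]: N:wait,E:empty,S:wait,W:empty | queues: N=0 E=0 S=1 W=0
Step 6 [NS]: N:empty,E:wait,S:car7-GO,W:wait | queues: N=0 E=0 S=0 W=0
Car 7 crosses at step 6

6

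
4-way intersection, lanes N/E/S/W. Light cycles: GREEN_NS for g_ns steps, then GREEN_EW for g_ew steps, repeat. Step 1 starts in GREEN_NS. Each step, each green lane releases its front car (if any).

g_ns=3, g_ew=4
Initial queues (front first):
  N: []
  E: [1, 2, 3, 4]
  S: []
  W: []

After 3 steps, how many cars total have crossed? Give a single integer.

Step 1 [NS]: N:empty,E:wait,S:empty,W:wait | queues: N=0 E=4 S=0 W=0
Step 2 [NS]: N:empty,E:wait,S:empty,W:wait | queues: N=0 E=4 S=0 W=0
Step 3 [NS]: N:empty,E:wait,S:empty,W:wait | queues: N=0 E=4 S=0 W=0
Cars crossed by step 3: 0

Answer: 0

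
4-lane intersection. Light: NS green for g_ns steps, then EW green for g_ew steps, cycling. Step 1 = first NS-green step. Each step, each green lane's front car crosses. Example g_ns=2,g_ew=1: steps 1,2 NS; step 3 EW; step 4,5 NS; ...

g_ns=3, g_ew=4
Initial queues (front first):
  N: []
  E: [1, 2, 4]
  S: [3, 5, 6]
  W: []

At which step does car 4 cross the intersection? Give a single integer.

Step 1 [NS]: N:empty,E:wait,S:car3-GO,W:wait | queues: N=0 E=3 S=2 W=0
Step 2 [NS]: N:empty,E:wait,S:car5-GO,W:wait | queues: N=0 E=3 S=1 W=0
Step 3 [NS]: N:empty,E:wait,S:car6-GO,W:wait | queues: N=0 E=3 S=0 W=0
Step 4 [EW]: N:wait,E:car1-GO,S:wait,W:empty | queues: N=0 E=2 S=0 W=0
Step 5 [EW]: N:wait,E:car2-GO,S:wait,W:empty | queues: N=0 E=1 S=0 W=0
Step 6 [EW]: N:wait,E:car4-GO,S:wait,W:empty | queues: N=0 E=0 S=0 W=0
Car 4 crosses at step 6

6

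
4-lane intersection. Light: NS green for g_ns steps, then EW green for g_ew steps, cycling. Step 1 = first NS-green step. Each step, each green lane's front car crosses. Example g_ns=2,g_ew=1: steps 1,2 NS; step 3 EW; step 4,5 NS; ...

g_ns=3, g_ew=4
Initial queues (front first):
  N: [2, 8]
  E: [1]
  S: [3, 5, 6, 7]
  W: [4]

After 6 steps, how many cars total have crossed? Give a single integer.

Answer: 7

Derivation:
Step 1 [NS]: N:car2-GO,E:wait,S:car3-GO,W:wait | queues: N=1 E=1 S=3 W=1
Step 2 [NS]: N:car8-GO,E:wait,S:car5-GO,W:wait | queues: N=0 E=1 S=2 W=1
Step 3 [NS]: N:empty,E:wait,S:car6-GO,W:wait | queues: N=0 E=1 S=1 W=1
Step 4 [EW]: N:wait,E:car1-GO,S:wait,W:car4-GO | queues: N=0 E=0 S=1 W=0
Step 5 [EW]: N:wait,E:empty,S:wait,W:empty | queues: N=0 E=0 S=1 W=0
Step 6 [EW]: N:wait,E:empty,S:wait,W:empty | queues: N=0 E=0 S=1 W=0
Cars crossed by step 6: 7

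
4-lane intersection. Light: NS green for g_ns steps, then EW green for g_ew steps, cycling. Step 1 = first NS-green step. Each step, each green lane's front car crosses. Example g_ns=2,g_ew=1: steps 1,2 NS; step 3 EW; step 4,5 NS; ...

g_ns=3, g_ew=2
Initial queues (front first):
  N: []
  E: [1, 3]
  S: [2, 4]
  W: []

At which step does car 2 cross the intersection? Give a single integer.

Step 1 [NS]: N:empty,E:wait,S:car2-GO,W:wait | queues: N=0 E=2 S=1 W=0
Step 2 [NS]: N:empty,E:wait,S:car4-GO,W:wait | queues: N=0 E=2 S=0 W=0
Step 3 [NS]: N:empty,E:wait,S:empty,W:wait | queues: N=0 E=2 S=0 W=0
Step 4 [EW]: N:wait,E:car1-GO,S:wait,W:empty | queues: N=0 E=1 S=0 W=0
Step 5 [EW]: N:wait,E:car3-GO,S:wait,W:empty | queues: N=0 E=0 S=0 W=0
Car 2 crosses at step 1

1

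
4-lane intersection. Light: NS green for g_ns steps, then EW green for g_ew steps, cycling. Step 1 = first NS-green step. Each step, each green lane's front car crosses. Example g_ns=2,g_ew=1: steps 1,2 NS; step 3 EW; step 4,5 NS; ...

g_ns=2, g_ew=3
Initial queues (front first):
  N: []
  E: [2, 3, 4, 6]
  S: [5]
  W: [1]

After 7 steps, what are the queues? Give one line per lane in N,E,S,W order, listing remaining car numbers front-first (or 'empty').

Step 1 [NS]: N:empty,E:wait,S:car5-GO,W:wait | queues: N=0 E=4 S=0 W=1
Step 2 [NS]: N:empty,E:wait,S:empty,W:wait | queues: N=0 E=4 S=0 W=1
Step 3 [EW]: N:wait,E:car2-GO,S:wait,W:car1-GO | queues: N=0 E=3 S=0 W=0
Step 4 [EW]: N:wait,E:car3-GO,S:wait,W:empty | queues: N=0 E=2 S=0 W=0
Step 5 [EW]: N:wait,E:car4-GO,S:wait,W:empty | queues: N=0 E=1 S=0 W=0
Step 6 [NS]: N:empty,E:wait,S:empty,W:wait | queues: N=0 E=1 S=0 W=0
Step 7 [NS]: N:empty,E:wait,S:empty,W:wait | queues: N=0 E=1 S=0 W=0

N: empty
E: 6
S: empty
W: empty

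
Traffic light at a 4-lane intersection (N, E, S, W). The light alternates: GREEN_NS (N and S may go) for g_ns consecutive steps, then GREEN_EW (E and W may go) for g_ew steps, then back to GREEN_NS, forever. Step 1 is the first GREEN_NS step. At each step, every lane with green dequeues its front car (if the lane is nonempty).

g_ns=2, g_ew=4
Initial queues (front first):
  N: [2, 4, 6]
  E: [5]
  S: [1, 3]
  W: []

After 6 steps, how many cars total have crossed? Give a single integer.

Step 1 [NS]: N:car2-GO,E:wait,S:car1-GO,W:wait | queues: N=2 E=1 S=1 W=0
Step 2 [NS]: N:car4-GO,E:wait,S:car3-GO,W:wait | queues: N=1 E=1 S=0 W=0
Step 3 [EW]: N:wait,E:car5-GO,S:wait,W:empty | queues: N=1 E=0 S=0 W=0
Step 4 [EW]: N:wait,E:empty,S:wait,W:empty | queues: N=1 E=0 S=0 W=0
Step 5 [EW]: N:wait,E:empty,S:wait,W:empty | queues: N=1 E=0 S=0 W=0
Step 6 [EW]: N:wait,E:empty,S:wait,W:empty | queues: N=1 E=0 S=0 W=0
Cars crossed by step 6: 5

Answer: 5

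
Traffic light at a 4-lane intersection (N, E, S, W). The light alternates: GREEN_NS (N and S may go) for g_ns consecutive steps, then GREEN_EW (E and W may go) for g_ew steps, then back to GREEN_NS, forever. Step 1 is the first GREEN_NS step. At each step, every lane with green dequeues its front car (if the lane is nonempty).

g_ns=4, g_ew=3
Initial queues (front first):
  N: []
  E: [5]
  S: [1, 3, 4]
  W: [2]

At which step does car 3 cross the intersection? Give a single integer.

Step 1 [NS]: N:empty,E:wait,S:car1-GO,W:wait | queues: N=0 E=1 S=2 W=1
Step 2 [NS]: N:empty,E:wait,S:car3-GO,W:wait | queues: N=0 E=1 S=1 W=1
Step 3 [NS]: N:empty,E:wait,S:car4-GO,W:wait | queues: N=0 E=1 S=0 W=1
Step 4 [NS]: N:empty,E:wait,S:empty,W:wait | queues: N=0 E=1 S=0 W=1
Step 5 [EW]: N:wait,E:car5-GO,S:wait,W:car2-GO | queues: N=0 E=0 S=0 W=0
Car 3 crosses at step 2

2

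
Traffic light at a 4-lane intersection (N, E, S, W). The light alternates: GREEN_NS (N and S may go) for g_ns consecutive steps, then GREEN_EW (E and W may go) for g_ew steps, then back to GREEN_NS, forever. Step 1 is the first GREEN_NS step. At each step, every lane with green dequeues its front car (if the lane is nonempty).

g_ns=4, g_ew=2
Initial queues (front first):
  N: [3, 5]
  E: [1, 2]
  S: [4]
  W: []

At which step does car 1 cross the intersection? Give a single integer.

Step 1 [NS]: N:car3-GO,E:wait,S:car4-GO,W:wait | queues: N=1 E=2 S=0 W=0
Step 2 [NS]: N:car5-GO,E:wait,S:empty,W:wait | queues: N=0 E=2 S=0 W=0
Step 3 [NS]: N:empty,E:wait,S:empty,W:wait | queues: N=0 E=2 S=0 W=0
Step 4 [NS]: N:empty,E:wait,S:empty,W:wait | queues: N=0 E=2 S=0 W=0
Step 5 [EW]: N:wait,E:car1-GO,S:wait,W:empty | queues: N=0 E=1 S=0 W=0
Step 6 [EW]: N:wait,E:car2-GO,S:wait,W:empty | queues: N=0 E=0 S=0 W=0
Car 1 crosses at step 5

5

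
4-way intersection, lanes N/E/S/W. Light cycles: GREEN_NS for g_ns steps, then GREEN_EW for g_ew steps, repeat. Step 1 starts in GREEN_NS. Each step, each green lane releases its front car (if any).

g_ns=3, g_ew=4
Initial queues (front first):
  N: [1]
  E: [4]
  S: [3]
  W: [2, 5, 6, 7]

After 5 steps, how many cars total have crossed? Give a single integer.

Answer: 5

Derivation:
Step 1 [NS]: N:car1-GO,E:wait,S:car3-GO,W:wait | queues: N=0 E=1 S=0 W=4
Step 2 [NS]: N:empty,E:wait,S:empty,W:wait | queues: N=0 E=1 S=0 W=4
Step 3 [NS]: N:empty,E:wait,S:empty,W:wait | queues: N=0 E=1 S=0 W=4
Step 4 [EW]: N:wait,E:car4-GO,S:wait,W:car2-GO | queues: N=0 E=0 S=0 W=3
Step 5 [EW]: N:wait,E:empty,S:wait,W:car5-GO | queues: N=0 E=0 S=0 W=2
Cars crossed by step 5: 5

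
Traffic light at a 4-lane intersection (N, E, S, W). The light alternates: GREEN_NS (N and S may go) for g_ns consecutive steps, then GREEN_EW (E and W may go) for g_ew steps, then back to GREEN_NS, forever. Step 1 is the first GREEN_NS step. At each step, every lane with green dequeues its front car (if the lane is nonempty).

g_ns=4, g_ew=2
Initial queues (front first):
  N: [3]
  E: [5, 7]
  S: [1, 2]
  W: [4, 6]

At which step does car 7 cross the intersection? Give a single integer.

Step 1 [NS]: N:car3-GO,E:wait,S:car1-GO,W:wait | queues: N=0 E=2 S=1 W=2
Step 2 [NS]: N:empty,E:wait,S:car2-GO,W:wait | queues: N=0 E=2 S=0 W=2
Step 3 [NS]: N:empty,E:wait,S:empty,W:wait | queues: N=0 E=2 S=0 W=2
Step 4 [NS]: N:empty,E:wait,S:empty,W:wait | queues: N=0 E=2 S=0 W=2
Step 5 [EW]: N:wait,E:car5-GO,S:wait,W:car4-GO | queues: N=0 E=1 S=0 W=1
Step 6 [EW]: N:wait,E:car7-GO,S:wait,W:car6-GO | queues: N=0 E=0 S=0 W=0
Car 7 crosses at step 6

6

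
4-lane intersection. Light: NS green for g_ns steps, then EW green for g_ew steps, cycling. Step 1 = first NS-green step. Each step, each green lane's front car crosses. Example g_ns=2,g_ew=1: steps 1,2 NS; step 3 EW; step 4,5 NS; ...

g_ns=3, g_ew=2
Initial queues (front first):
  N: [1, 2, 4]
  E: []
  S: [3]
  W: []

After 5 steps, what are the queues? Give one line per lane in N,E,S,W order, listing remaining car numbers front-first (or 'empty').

Step 1 [NS]: N:car1-GO,E:wait,S:car3-GO,W:wait | queues: N=2 E=0 S=0 W=0
Step 2 [NS]: N:car2-GO,E:wait,S:empty,W:wait | queues: N=1 E=0 S=0 W=0
Step 3 [NS]: N:car4-GO,E:wait,S:empty,W:wait | queues: N=0 E=0 S=0 W=0

N: empty
E: empty
S: empty
W: empty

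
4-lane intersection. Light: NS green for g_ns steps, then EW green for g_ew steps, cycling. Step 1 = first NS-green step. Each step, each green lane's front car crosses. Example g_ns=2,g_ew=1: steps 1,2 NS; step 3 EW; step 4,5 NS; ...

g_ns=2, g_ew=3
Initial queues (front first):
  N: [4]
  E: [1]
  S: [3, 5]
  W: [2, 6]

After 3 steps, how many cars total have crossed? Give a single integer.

Step 1 [NS]: N:car4-GO,E:wait,S:car3-GO,W:wait | queues: N=0 E=1 S=1 W=2
Step 2 [NS]: N:empty,E:wait,S:car5-GO,W:wait | queues: N=0 E=1 S=0 W=2
Step 3 [EW]: N:wait,E:car1-GO,S:wait,W:car2-GO | queues: N=0 E=0 S=0 W=1
Cars crossed by step 3: 5

Answer: 5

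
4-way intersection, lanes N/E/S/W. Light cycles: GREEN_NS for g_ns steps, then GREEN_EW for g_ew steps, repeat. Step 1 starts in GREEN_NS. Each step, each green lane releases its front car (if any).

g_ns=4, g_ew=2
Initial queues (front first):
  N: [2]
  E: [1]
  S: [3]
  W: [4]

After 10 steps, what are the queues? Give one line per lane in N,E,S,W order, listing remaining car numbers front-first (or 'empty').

Step 1 [NS]: N:car2-GO,E:wait,S:car3-GO,W:wait | queues: N=0 E=1 S=0 W=1
Step 2 [NS]: N:empty,E:wait,S:empty,W:wait | queues: N=0 E=1 S=0 W=1
Step 3 [NS]: N:empty,E:wait,S:empty,W:wait | queues: N=0 E=1 S=0 W=1
Step 4 [NS]: N:empty,E:wait,S:empty,W:wait | queues: N=0 E=1 S=0 W=1
Step 5 [EW]: N:wait,E:car1-GO,S:wait,W:car4-GO | queues: N=0 E=0 S=0 W=0

N: empty
E: empty
S: empty
W: empty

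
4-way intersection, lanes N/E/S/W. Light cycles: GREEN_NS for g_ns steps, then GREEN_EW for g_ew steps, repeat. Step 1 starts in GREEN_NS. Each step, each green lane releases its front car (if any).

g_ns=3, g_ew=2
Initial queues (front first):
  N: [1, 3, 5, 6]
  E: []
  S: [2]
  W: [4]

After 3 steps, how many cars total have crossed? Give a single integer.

Step 1 [NS]: N:car1-GO,E:wait,S:car2-GO,W:wait | queues: N=3 E=0 S=0 W=1
Step 2 [NS]: N:car3-GO,E:wait,S:empty,W:wait | queues: N=2 E=0 S=0 W=1
Step 3 [NS]: N:car5-GO,E:wait,S:empty,W:wait | queues: N=1 E=0 S=0 W=1
Cars crossed by step 3: 4

Answer: 4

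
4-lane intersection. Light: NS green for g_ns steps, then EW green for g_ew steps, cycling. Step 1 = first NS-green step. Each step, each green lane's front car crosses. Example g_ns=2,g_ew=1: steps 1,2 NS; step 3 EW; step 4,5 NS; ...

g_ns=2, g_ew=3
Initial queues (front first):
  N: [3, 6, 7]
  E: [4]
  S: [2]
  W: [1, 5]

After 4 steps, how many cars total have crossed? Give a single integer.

Answer: 6

Derivation:
Step 1 [NS]: N:car3-GO,E:wait,S:car2-GO,W:wait | queues: N=2 E=1 S=0 W=2
Step 2 [NS]: N:car6-GO,E:wait,S:empty,W:wait | queues: N=1 E=1 S=0 W=2
Step 3 [EW]: N:wait,E:car4-GO,S:wait,W:car1-GO | queues: N=1 E=0 S=0 W=1
Step 4 [EW]: N:wait,E:empty,S:wait,W:car5-GO | queues: N=1 E=0 S=0 W=0
Cars crossed by step 4: 6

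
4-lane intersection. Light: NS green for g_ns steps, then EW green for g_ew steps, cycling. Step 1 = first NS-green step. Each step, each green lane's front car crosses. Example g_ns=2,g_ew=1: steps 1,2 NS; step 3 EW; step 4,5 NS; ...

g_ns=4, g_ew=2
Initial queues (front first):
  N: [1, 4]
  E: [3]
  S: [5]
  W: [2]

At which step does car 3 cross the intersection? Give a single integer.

Step 1 [NS]: N:car1-GO,E:wait,S:car5-GO,W:wait | queues: N=1 E=1 S=0 W=1
Step 2 [NS]: N:car4-GO,E:wait,S:empty,W:wait | queues: N=0 E=1 S=0 W=1
Step 3 [NS]: N:empty,E:wait,S:empty,W:wait | queues: N=0 E=1 S=0 W=1
Step 4 [NS]: N:empty,E:wait,S:empty,W:wait | queues: N=0 E=1 S=0 W=1
Step 5 [EW]: N:wait,E:car3-GO,S:wait,W:car2-GO | queues: N=0 E=0 S=0 W=0
Car 3 crosses at step 5

5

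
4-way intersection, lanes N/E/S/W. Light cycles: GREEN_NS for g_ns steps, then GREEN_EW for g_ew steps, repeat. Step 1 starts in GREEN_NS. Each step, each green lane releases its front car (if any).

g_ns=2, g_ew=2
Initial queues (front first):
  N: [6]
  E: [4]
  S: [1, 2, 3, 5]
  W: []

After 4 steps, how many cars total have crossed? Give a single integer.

Answer: 4

Derivation:
Step 1 [NS]: N:car6-GO,E:wait,S:car1-GO,W:wait | queues: N=0 E=1 S=3 W=0
Step 2 [NS]: N:empty,E:wait,S:car2-GO,W:wait | queues: N=0 E=1 S=2 W=0
Step 3 [EW]: N:wait,E:car4-GO,S:wait,W:empty | queues: N=0 E=0 S=2 W=0
Step 4 [EW]: N:wait,E:empty,S:wait,W:empty | queues: N=0 E=0 S=2 W=0
Cars crossed by step 4: 4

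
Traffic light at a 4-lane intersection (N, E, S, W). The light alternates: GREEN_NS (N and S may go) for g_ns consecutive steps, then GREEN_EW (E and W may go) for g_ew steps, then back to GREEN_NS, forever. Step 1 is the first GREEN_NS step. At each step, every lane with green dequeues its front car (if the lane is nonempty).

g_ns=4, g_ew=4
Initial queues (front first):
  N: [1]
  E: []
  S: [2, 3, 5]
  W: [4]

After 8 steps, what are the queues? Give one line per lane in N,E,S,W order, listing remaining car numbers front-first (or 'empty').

Step 1 [NS]: N:car1-GO,E:wait,S:car2-GO,W:wait | queues: N=0 E=0 S=2 W=1
Step 2 [NS]: N:empty,E:wait,S:car3-GO,W:wait | queues: N=0 E=0 S=1 W=1
Step 3 [NS]: N:empty,E:wait,S:car5-GO,W:wait | queues: N=0 E=0 S=0 W=1
Step 4 [NS]: N:empty,E:wait,S:empty,W:wait | queues: N=0 E=0 S=0 W=1
Step 5 [EW]: N:wait,E:empty,S:wait,W:car4-GO | queues: N=0 E=0 S=0 W=0

N: empty
E: empty
S: empty
W: empty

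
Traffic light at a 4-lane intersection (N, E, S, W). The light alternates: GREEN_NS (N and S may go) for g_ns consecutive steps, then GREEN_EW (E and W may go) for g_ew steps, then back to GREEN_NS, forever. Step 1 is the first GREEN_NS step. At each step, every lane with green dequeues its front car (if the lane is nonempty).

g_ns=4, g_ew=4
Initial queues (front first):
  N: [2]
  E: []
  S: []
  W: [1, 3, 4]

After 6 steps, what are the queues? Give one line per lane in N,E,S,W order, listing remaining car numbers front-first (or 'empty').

Step 1 [NS]: N:car2-GO,E:wait,S:empty,W:wait | queues: N=0 E=0 S=0 W=3
Step 2 [NS]: N:empty,E:wait,S:empty,W:wait | queues: N=0 E=0 S=0 W=3
Step 3 [NS]: N:empty,E:wait,S:empty,W:wait | queues: N=0 E=0 S=0 W=3
Step 4 [NS]: N:empty,E:wait,S:empty,W:wait | queues: N=0 E=0 S=0 W=3
Step 5 [EW]: N:wait,E:empty,S:wait,W:car1-GO | queues: N=0 E=0 S=0 W=2
Step 6 [EW]: N:wait,E:empty,S:wait,W:car3-GO | queues: N=0 E=0 S=0 W=1

N: empty
E: empty
S: empty
W: 4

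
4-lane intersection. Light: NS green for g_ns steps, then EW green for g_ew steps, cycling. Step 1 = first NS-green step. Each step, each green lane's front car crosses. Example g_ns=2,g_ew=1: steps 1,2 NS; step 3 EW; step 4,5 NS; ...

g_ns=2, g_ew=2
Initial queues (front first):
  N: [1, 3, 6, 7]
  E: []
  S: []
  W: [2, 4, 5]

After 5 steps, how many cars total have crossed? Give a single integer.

Step 1 [NS]: N:car1-GO,E:wait,S:empty,W:wait | queues: N=3 E=0 S=0 W=3
Step 2 [NS]: N:car3-GO,E:wait,S:empty,W:wait | queues: N=2 E=0 S=0 W=3
Step 3 [EW]: N:wait,E:empty,S:wait,W:car2-GO | queues: N=2 E=0 S=0 W=2
Step 4 [EW]: N:wait,E:empty,S:wait,W:car4-GO | queues: N=2 E=0 S=0 W=1
Step 5 [NS]: N:car6-GO,E:wait,S:empty,W:wait | queues: N=1 E=0 S=0 W=1
Cars crossed by step 5: 5

Answer: 5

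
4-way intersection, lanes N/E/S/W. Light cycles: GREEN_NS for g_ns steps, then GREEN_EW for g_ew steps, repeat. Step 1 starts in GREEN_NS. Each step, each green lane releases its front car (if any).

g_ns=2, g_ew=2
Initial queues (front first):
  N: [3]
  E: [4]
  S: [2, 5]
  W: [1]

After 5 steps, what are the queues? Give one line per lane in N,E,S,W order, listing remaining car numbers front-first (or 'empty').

Step 1 [NS]: N:car3-GO,E:wait,S:car2-GO,W:wait | queues: N=0 E=1 S=1 W=1
Step 2 [NS]: N:empty,E:wait,S:car5-GO,W:wait | queues: N=0 E=1 S=0 W=1
Step 3 [EW]: N:wait,E:car4-GO,S:wait,W:car1-GO | queues: N=0 E=0 S=0 W=0

N: empty
E: empty
S: empty
W: empty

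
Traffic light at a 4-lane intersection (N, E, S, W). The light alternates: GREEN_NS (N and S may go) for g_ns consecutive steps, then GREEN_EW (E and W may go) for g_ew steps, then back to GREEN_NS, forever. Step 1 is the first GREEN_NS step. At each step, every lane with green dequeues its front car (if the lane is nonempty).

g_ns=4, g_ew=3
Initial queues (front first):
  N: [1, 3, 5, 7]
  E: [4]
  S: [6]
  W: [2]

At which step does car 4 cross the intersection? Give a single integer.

Step 1 [NS]: N:car1-GO,E:wait,S:car6-GO,W:wait | queues: N=3 E=1 S=0 W=1
Step 2 [NS]: N:car3-GO,E:wait,S:empty,W:wait | queues: N=2 E=1 S=0 W=1
Step 3 [NS]: N:car5-GO,E:wait,S:empty,W:wait | queues: N=1 E=1 S=0 W=1
Step 4 [NS]: N:car7-GO,E:wait,S:empty,W:wait | queues: N=0 E=1 S=0 W=1
Step 5 [EW]: N:wait,E:car4-GO,S:wait,W:car2-GO | queues: N=0 E=0 S=0 W=0
Car 4 crosses at step 5

5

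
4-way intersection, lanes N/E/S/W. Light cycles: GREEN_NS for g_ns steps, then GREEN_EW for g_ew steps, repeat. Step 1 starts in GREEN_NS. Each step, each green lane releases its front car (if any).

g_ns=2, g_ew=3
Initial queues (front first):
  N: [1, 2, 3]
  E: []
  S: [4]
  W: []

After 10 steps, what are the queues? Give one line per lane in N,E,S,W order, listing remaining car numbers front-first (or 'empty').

Step 1 [NS]: N:car1-GO,E:wait,S:car4-GO,W:wait | queues: N=2 E=0 S=0 W=0
Step 2 [NS]: N:car2-GO,E:wait,S:empty,W:wait | queues: N=1 E=0 S=0 W=0
Step 3 [EW]: N:wait,E:empty,S:wait,W:empty | queues: N=1 E=0 S=0 W=0
Step 4 [EW]: N:wait,E:empty,S:wait,W:empty | queues: N=1 E=0 S=0 W=0
Step 5 [EW]: N:wait,E:empty,S:wait,W:empty | queues: N=1 E=0 S=0 W=0
Step 6 [NS]: N:car3-GO,E:wait,S:empty,W:wait | queues: N=0 E=0 S=0 W=0

N: empty
E: empty
S: empty
W: empty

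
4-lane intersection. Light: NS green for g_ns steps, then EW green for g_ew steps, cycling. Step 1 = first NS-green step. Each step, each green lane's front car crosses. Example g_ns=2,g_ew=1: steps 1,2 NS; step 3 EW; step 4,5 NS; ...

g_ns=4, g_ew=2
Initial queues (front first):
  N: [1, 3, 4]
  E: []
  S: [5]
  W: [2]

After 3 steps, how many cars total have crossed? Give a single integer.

Answer: 4

Derivation:
Step 1 [NS]: N:car1-GO,E:wait,S:car5-GO,W:wait | queues: N=2 E=0 S=0 W=1
Step 2 [NS]: N:car3-GO,E:wait,S:empty,W:wait | queues: N=1 E=0 S=0 W=1
Step 3 [NS]: N:car4-GO,E:wait,S:empty,W:wait | queues: N=0 E=0 S=0 W=1
Cars crossed by step 3: 4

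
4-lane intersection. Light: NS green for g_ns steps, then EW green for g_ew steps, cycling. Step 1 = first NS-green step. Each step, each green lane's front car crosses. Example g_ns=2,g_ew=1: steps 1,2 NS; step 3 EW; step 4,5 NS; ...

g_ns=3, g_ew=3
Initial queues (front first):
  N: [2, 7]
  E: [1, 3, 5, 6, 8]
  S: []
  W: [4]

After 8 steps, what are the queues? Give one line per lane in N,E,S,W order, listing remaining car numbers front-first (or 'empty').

Step 1 [NS]: N:car2-GO,E:wait,S:empty,W:wait | queues: N=1 E=5 S=0 W=1
Step 2 [NS]: N:car7-GO,E:wait,S:empty,W:wait | queues: N=0 E=5 S=0 W=1
Step 3 [NS]: N:empty,E:wait,S:empty,W:wait | queues: N=0 E=5 S=0 W=1
Step 4 [EW]: N:wait,E:car1-GO,S:wait,W:car4-GO | queues: N=0 E=4 S=0 W=0
Step 5 [EW]: N:wait,E:car3-GO,S:wait,W:empty | queues: N=0 E=3 S=0 W=0
Step 6 [EW]: N:wait,E:car5-GO,S:wait,W:empty | queues: N=0 E=2 S=0 W=0
Step 7 [NS]: N:empty,E:wait,S:empty,W:wait | queues: N=0 E=2 S=0 W=0
Step 8 [NS]: N:empty,E:wait,S:empty,W:wait | queues: N=0 E=2 S=0 W=0

N: empty
E: 6 8
S: empty
W: empty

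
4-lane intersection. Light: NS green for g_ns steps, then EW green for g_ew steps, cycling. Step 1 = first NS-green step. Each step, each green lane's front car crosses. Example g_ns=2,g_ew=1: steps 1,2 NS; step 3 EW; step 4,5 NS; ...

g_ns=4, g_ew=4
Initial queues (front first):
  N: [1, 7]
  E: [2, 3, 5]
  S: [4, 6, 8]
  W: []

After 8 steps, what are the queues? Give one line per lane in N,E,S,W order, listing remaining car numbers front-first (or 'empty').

Step 1 [NS]: N:car1-GO,E:wait,S:car4-GO,W:wait | queues: N=1 E=3 S=2 W=0
Step 2 [NS]: N:car7-GO,E:wait,S:car6-GO,W:wait | queues: N=0 E=3 S=1 W=0
Step 3 [NS]: N:empty,E:wait,S:car8-GO,W:wait | queues: N=0 E=3 S=0 W=0
Step 4 [NS]: N:empty,E:wait,S:empty,W:wait | queues: N=0 E=3 S=0 W=0
Step 5 [EW]: N:wait,E:car2-GO,S:wait,W:empty | queues: N=0 E=2 S=0 W=0
Step 6 [EW]: N:wait,E:car3-GO,S:wait,W:empty | queues: N=0 E=1 S=0 W=0
Step 7 [EW]: N:wait,E:car5-GO,S:wait,W:empty | queues: N=0 E=0 S=0 W=0

N: empty
E: empty
S: empty
W: empty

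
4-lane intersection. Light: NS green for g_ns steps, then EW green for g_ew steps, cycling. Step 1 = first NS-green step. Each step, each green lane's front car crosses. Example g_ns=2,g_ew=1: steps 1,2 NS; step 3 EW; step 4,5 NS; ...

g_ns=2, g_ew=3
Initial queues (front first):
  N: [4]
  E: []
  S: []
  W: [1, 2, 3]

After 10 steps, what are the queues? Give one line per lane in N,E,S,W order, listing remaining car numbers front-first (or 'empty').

Step 1 [NS]: N:car4-GO,E:wait,S:empty,W:wait | queues: N=0 E=0 S=0 W=3
Step 2 [NS]: N:empty,E:wait,S:empty,W:wait | queues: N=0 E=0 S=0 W=3
Step 3 [EW]: N:wait,E:empty,S:wait,W:car1-GO | queues: N=0 E=0 S=0 W=2
Step 4 [EW]: N:wait,E:empty,S:wait,W:car2-GO | queues: N=0 E=0 S=0 W=1
Step 5 [EW]: N:wait,E:empty,S:wait,W:car3-GO | queues: N=0 E=0 S=0 W=0

N: empty
E: empty
S: empty
W: empty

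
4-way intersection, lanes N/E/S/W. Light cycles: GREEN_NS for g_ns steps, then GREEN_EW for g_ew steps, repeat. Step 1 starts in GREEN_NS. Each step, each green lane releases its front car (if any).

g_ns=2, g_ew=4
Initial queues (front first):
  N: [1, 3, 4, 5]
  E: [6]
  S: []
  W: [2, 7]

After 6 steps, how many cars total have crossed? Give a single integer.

Answer: 5

Derivation:
Step 1 [NS]: N:car1-GO,E:wait,S:empty,W:wait | queues: N=3 E=1 S=0 W=2
Step 2 [NS]: N:car3-GO,E:wait,S:empty,W:wait | queues: N=2 E=1 S=0 W=2
Step 3 [EW]: N:wait,E:car6-GO,S:wait,W:car2-GO | queues: N=2 E=0 S=0 W=1
Step 4 [EW]: N:wait,E:empty,S:wait,W:car7-GO | queues: N=2 E=0 S=0 W=0
Step 5 [EW]: N:wait,E:empty,S:wait,W:empty | queues: N=2 E=0 S=0 W=0
Step 6 [EW]: N:wait,E:empty,S:wait,W:empty | queues: N=2 E=0 S=0 W=0
Cars crossed by step 6: 5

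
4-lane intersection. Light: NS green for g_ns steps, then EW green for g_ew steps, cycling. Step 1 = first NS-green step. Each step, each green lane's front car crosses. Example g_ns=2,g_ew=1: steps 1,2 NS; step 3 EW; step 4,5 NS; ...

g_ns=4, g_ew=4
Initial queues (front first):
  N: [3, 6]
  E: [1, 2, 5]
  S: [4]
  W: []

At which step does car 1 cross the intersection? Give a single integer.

Step 1 [NS]: N:car3-GO,E:wait,S:car4-GO,W:wait | queues: N=1 E=3 S=0 W=0
Step 2 [NS]: N:car6-GO,E:wait,S:empty,W:wait | queues: N=0 E=3 S=0 W=0
Step 3 [NS]: N:empty,E:wait,S:empty,W:wait | queues: N=0 E=3 S=0 W=0
Step 4 [NS]: N:empty,E:wait,S:empty,W:wait | queues: N=0 E=3 S=0 W=0
Step 5 [EW]: N:wait,E:car1-GO,S:wait,W:empty | queues: N=0 E=2 S=0 W=0
Step 6 [EW]: N:wait,E:car2-GO,S:wait,W:empty | queues: N=0 E=1 S=0 W=0
Step 7 [EW]: N:wait,E:car5-GO,S:wait,W:empty | queues: N=0 E=0 S=0 W=0
Car 1 crosses at step 5

5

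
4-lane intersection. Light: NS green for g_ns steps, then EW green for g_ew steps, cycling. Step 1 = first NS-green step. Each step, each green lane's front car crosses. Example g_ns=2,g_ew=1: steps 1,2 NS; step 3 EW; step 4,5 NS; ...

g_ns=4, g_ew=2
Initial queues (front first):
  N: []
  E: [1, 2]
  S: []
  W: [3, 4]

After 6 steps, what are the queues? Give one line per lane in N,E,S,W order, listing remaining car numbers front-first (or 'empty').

Step 1 [NS]: N:empty,E:wait,S:empty,W:wait | queues: N=0 E=2 S=0 W=2
Step 2 [NS]: N:empty,E:wait,S:empty,W:wait | queues: N=0 E=2 S=0 W=2
Step 3 [NS]: N:empty,E:wait,S:empty,W:wait | queues: N=0 E=2 S=0 W=2
Step 4 [NS]: N:empty,E:wait,S:empty,W:wait | queues: N=0 E=2 S=0 W=2
Step 5 [EW]: N:wait,E:car1-GO,S:wait,W:car3-GO | queues: N=0 E=1 S=0 W=1
Step 6 [EW]: N:wait,E:car2-GO,S:wait,W:car4-GO | queues: N=0 E=0 S=0 W=0

N: empty
E: empty
S: empty
W: empty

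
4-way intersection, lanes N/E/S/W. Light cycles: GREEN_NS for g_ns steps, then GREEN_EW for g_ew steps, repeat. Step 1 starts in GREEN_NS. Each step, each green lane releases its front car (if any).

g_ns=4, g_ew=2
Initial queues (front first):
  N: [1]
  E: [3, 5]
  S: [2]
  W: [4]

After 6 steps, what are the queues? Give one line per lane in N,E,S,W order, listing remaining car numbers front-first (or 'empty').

Step 1 [NS]: N:car1-GO,E:wait,S:car2-GO,W:wait | queues: N=0 E=2 S=0 W=1
Step 2 [NS]: N:empty,E:wait,S:empty,W:wait | queues: N=0 E=2 S=0 W=1
Step 3 [NS]: N:empty,E:wait,S:empty,W:wait | queues: N=0 E=2 S=0 W=1
Step 4 [NS]: N:empty,E:wait,S:empty,W:wait | queues: N=0 E=2 S=0 W=1
Step 5 [EW]: N:wait,E:car3-GO,S:wait,W:car4-GO | queues: N=0 E=1 S=0 W=0
Step 6 [EW]: N:wait,E:car5-GO,S:wait,W:empty | queues: N=0 E=0 S=0 W=0

N: empty
E: empty
S: empty
W: empty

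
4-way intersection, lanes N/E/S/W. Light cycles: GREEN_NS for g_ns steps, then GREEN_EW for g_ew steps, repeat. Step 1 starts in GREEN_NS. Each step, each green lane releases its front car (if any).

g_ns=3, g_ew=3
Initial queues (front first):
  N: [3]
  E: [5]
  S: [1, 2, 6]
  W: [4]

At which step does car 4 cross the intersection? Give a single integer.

Step 1 [NS]: N:car3-GO,E:wait,S:car1-GO,W:wait | queues: N=0 E=1 S=2 W=1
Step 2 [NS]: N:empty,E:wait,S:car2-GO,W:wait | queues: N=0 E=1 S=1 W=1
Step 3 [NS]: N:empty,E:wait,S:car6-GO,W:wait | queues: N=0 E=1 S=0 W=1
Step 4 [EW]: N:wait,E:car5-GO,S:wait,W:car4-GO | queues: N=0 E=0 S=0 W=0
Car 4 crosses at step 4

4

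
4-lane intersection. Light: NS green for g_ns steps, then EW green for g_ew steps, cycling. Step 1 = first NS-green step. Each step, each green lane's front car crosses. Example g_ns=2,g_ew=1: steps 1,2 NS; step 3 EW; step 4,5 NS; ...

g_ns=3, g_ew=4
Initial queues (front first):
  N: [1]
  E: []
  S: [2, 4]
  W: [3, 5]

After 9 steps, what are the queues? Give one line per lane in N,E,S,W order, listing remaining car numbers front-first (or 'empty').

Step 1 [NS]: N:car1-GO,E:wait,S:car2-GO,W:wait | queues: N=0 E=0 S=1 W=2
Step 2 [NS]: N:empty,E:wait,S:car4-GO,W:wait | queues: N=0 E=0 S=0 W=2
Step 3 [NS]: N:empty,E:wait,S:empty,W:wait | queues: N=0 E=0 S=0 W=2
Step 4 [EW]: N:wait,E:empty,S:wait,W:car3-GO | queues: N=0 E=0 S=0 W=1
Step 5 [EW]: N:wait,E:empty,S:wait,W:car5-GO | queues: N=0 E=0 S=0 W=0

N: empty
E: empty
S: empty
W: empty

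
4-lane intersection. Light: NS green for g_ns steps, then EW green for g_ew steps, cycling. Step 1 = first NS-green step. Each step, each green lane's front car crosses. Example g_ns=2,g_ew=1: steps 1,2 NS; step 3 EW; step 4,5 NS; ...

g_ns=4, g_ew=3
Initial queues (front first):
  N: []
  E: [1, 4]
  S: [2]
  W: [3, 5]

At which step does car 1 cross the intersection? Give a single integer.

Step 1 [NS]: N:empty,E:wait,S:car2-GO,W:wait | queues: N=0 E=2 S=0 W=2
Step 2 [NS]: N:empty,E:wait,S:empty,W:wait | queues: N=0 E=2 S=0 W=2
Step 3 [NS]: N:empty,E:wait,S:empty,W:wait | queues: N=0 E=2 S=0 W=2
Step 4 [NS]: N:empty,E:wait,S:empty,W:wait | queues: N=0 E=2 S=0 W=2
Step 5 [EW]: N:wait,E:car1-GO,S:wait,W:car3-GO | queues: N=0 E=1 S=0 W=1
Step 6 [EW]: N:wait,E:car4-GO,S:wait,W:car5-GO | queues: N=0 E=0 S=0 W=0
Car 1 crosses at step 5

5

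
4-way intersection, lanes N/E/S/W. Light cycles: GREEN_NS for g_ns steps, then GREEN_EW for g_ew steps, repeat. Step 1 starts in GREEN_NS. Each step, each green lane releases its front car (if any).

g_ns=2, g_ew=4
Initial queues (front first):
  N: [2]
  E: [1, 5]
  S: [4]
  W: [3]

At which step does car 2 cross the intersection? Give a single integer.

Step 1 [NS]: N:car2-GO,E:wait,S:car4-GO,W:wait | queues: N=0 E=2 S=0 W=1
Step 2 [NS]: N:empty,E:wait,S:empty,W:wait | queues: N=0 E=2 S=0 W=1
Step 3 [EW]: N:wait,E:car1-GO,S:wait,W:car3-GO | queues: N=0 E=1 S=0 W=0
Step 4 [EW]: N:wait,E:car5-GO,S:wait,W:empty | queues: N=0 E=0 S=0 W=0
Car 2 crosses at step 1

1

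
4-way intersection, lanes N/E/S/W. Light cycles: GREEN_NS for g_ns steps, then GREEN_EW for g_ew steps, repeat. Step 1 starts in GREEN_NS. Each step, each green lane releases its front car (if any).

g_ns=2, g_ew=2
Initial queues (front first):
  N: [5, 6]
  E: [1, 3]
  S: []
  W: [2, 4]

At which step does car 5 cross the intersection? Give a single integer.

Step 1 [NS]: N:car5-GO,E:wait,S:empty,W:wait | queues: N=1 E=2 S=0 W=2
Step 2 [NS]: N:car6-GO,E:wait,S:empty,W:wait | queues: N=0 E=2 S=0 W=2
Step 3 [EW]: N:wait,E:car1-GO,S:wait,W:car2-GO | queues: N=0 E=1 S=0 W=1
Step 4 [EW]: N:wait,E:car3-GO,S:wait,W:car4-GO | queues: N=0 E=0 S=0 W=0
Car 5 crosses at step 1

1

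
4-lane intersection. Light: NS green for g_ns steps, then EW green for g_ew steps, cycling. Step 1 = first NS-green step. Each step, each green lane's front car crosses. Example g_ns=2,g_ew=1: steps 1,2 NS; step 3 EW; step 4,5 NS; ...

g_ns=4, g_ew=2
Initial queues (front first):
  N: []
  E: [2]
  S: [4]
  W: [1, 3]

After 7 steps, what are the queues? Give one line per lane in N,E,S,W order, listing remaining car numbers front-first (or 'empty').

Step 1 [NS]: N:empty,E:wait,S:car4-GO,W:wait | queues: N=0 E=1 S=0 W=2
Step 2 [NS]: N:empty,E:wait,S:empty,W:wait | queues: N=0 E=1 S=0 W=2
Step 3 [NS]: N:empty,E:wait,S:empty,W:wait | queues: N=0 E=1 S=0 W=2
Step 4 [NS]: N:empty,E:wait,S:empty,W:wait | queues: N=0 E=1 S=0 W=2
Step 5 [EW]: N:wait,E:car2-GO,S:wait,W:car1-GO | queues: N=0 E=0 S=0 W=1
Step 6 [EW]: N:wait,E:empty,S:wait,W:car3-GO | queues: N=0 E=0 S=0 W=0

N: empty
E: empty
S: empty
W: empty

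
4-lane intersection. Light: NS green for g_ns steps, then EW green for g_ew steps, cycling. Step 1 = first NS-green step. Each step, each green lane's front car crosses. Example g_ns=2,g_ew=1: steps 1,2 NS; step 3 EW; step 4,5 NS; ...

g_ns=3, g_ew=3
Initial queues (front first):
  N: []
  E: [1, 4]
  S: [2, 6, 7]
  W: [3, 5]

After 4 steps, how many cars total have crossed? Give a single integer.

Step 1 [NS]: N:empty,E:wait,S:car2-GO,W:wait | queues: N=0 E=2 S=2 W=2
Step 2 [NS]: N:empty,E:wait,S:car6-GO,W:wait | queues: N=0 E=2 S=1 W=2
Step 3 [NS]: N:empty,E:wait,S:car7-GO,W:wait | queues: N=0 E=2 S=0 W=2
Step 4 [EW]: N:wait,E:car1-GO,S:wait,W:car3-GO | queues: N=0 E=1 S=0 W=1
Cars crossed by step 4: 5

Answer: 5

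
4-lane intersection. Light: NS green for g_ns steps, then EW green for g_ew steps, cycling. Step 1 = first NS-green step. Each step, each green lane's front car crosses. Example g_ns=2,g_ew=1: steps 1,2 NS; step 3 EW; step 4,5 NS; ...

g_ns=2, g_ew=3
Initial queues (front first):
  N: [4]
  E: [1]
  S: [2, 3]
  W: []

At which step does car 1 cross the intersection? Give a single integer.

Step 1 [NS]: N:car4-GO,E:wait,S:car2-GO,W:wait | queues: N=0 E=1 S=1 W=0
Step 2 [NS]: N:empty,E:wait,S:car3-GO,W:wait | queues: N=0 E=1 S=0 W=0
Step 3 [EW]: N:wait,E:car1-GO,S:wait,W:empty | queues: N=0 E=0 S=0 W=0
Car 1 crosses at step 3

3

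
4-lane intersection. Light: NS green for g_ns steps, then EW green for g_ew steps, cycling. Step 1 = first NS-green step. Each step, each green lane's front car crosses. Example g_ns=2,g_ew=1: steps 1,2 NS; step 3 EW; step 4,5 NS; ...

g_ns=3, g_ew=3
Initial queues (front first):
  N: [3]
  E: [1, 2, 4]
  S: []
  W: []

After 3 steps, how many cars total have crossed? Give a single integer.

Answer: 1

Derivation:
Step 1 [NS]: N:car3-GO,E:wait,S:empty,W:wait | queues: N=0 E=3 S=0 W=0
Step 2 [NS]: N:empty,E:wait,S:empty,W:wait | queues: N=0 E=3 S=0 W=0
Step 3 [NS]: N:empty,E:wait,S:empty,W:wait | queues: N=0 E=3 S=0 W=0
Cars crossed by step 3: 1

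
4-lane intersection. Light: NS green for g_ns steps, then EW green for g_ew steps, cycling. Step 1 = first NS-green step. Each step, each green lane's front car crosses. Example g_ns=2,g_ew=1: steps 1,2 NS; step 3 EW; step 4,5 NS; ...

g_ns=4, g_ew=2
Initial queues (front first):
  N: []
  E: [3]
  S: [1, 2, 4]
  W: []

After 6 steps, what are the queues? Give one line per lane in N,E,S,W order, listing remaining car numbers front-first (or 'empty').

Step 1 [NS]: N:empty,E:wait,S:car1-GO,W:wait | queues: N=0 E=1 S=2 W=0
Step 2 [NS]: N:empty,E:wait,S:car2-GO,W:wait | queues: N=0 E=1 S=1 W=0
Step 3 [NS]: N:empty,E:wait,S:car4-GO,W:wait | queues: N=0 E=1 S=0 W=0
Step 4 [NS]: N:empty,E:wait,S:empty,W:wait | queues: N=0 E=1 S=0 W=0
Step 5 [EW]: N:wait,E:car3-GO,S:wait,W:empty | queues: N=0 E=0 S=0 W=0

N: empty
E: empty
S: empty
W: empty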